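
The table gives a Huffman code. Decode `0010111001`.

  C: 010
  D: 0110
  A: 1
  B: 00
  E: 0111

Read left to right; each codeword is recognised as soon as it completes (prefix code):
  00→B | 1→A | 0111→E | 00→B | 1→A
Decoded message: BAEBA

BAEBA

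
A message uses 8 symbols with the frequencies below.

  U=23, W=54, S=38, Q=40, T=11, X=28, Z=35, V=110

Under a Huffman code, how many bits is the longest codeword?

4

Merge the two lowest-weight nodes at each step:
merge T(11) and U(23): 34
merge X(28) and 34: 62
merge Z(35) and S(38): 73
merge Q(40) and W(54): 94
merge 62 and 73: 135
merge 94 and V(110): 204
merge 135 and 204: 339
The first pair merged (T, U) ends up deepest, at depth 4.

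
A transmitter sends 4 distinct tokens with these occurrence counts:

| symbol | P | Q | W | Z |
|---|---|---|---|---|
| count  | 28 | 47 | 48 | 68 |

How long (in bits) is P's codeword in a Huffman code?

Build the tree from the bottom:
combine P(28), Q(47) → 75
combine W(48), Z(68) → 116
combine 75, 116 → 191
P's leaf is at depth 2, giving a 2-bit codeword.

2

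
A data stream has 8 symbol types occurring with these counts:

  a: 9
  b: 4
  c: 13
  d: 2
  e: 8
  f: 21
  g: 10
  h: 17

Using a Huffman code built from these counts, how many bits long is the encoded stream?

Greedily combine the two least-frequent nodes:
merge d(2) and b(4): 6
merge 6 and e(8): 14
merge a(9) and g(10): 19
merge c(13) and 14: 27
merge h(17) and 19: 36
merge f(21) and 27: 48
merge 36 and 48: 84
Each symbol's bit-cost is frequency × depth; summing gives 234 bits (equivalently 6 + 14 + 19 + 27 + 36 + 48 + 84).

234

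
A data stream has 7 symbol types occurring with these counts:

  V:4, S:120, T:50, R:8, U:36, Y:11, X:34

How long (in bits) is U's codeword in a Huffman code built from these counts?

Repeatedly merge the two smallest:
V(4) + R(8) → 12
Y(11) + 12 → 23
23 + X(34) → 57
U(36) + T(50) → 86
57 + 86 → 143
S(120) + 143 → 263
U sits 3 levels below the root, so its codeword is 3 bits.

3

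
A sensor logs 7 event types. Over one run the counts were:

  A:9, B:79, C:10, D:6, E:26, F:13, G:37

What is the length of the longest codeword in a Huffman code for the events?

4

Merge the two lowest-weight nodes at each step:
merge D(6) and A(9): 15
merge C(10) and F(13): 23
merge 15 and 23: 38
merge E(26) and G(37): 63
merge 38 and 63: 101
merge B(79) and 101: 180
The first pair merged (D, A) ends up deepest, at depth 4.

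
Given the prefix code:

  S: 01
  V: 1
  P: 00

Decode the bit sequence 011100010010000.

Read left to right; each codeword is recognised as soon as it completes (prefix code):
  01→S | 1→V | 1→V | 00→P | 01→S | 00→P | 1→V | 00→P | 00→P
Decoded message: SVVPSPVPP

SVVPSPVPP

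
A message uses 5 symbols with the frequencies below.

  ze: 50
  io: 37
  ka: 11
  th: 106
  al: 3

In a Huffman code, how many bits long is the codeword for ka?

Huffman merges, smallest pair first:
combine al(3), ka(11) → 14
combine 14, io(37) → 51
combine ze(50), 51 → 101
combine 101, th(106) → 207
The subtree containing ka is merged 4 times, so code length = 4.

4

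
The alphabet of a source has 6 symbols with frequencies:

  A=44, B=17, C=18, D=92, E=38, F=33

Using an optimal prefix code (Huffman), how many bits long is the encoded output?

577

Build the Huffman tree bottom-up:
merge B(17) and C(18): 35
merge F(33) and 35: 68
merge E(38) and A(44): 82
merge 68 and 82: 150
merge D(92) and 150: 242
Total encoded bits = sum of merged weights = 35 + 68 + 82 + 150 + 242 = 577.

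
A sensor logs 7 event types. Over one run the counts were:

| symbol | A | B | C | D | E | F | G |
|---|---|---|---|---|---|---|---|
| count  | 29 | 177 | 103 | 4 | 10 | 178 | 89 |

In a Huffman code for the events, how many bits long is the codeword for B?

2

Build the tree from the bottom:
merge D(4) and E(10): 14
merge 14 and A(29): 43
merge 43 and G(89): 132
merge C(103) and 132: 235
merge B(177) and F(178): 355
merge 235 and 355: 590
The subtree containing B is merged 2 times, so code length = 2.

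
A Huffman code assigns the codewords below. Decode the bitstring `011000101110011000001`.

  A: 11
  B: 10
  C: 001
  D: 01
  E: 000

DBCDACBED

Read left to right; each codeword is recognised as soon as it completes (prefix code):
  01→D | 10→B | 001→C | 01→D | 11→A | 001→C | 10→B | 000→E | 01→D
Decoded message: DBCDACBED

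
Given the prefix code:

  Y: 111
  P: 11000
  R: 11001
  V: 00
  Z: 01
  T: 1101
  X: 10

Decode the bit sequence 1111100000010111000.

Read left to right; each codeword is recognised as soon as it completes (prefix code):
  111→Y | 11000→P | 00→V | 01→Z | 01→Z | 11000→P
Decoded message: YPVZZP

YPVZZP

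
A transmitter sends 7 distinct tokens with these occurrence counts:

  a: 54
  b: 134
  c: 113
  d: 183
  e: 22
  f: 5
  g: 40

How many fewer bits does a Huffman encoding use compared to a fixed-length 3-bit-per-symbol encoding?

Fixed-length: 3 bits × 551 symbols = 1653 bits.
Huffman merges:
merge f(5) and e(22): 27
merge 27 and g(40): 67
merge a(54) and 67: 121
merge c(113) and 121: 234
merge b(134) and d(183): 317
merge 234 and 317: 551
Huffman total = 27 + 67 + 121 + 234 + 317 + 551 = 1317 bits.
Saving = 1653 − 1317 = 336 bits.

336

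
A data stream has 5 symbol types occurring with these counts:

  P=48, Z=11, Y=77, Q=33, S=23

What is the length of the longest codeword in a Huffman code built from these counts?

4

Merge the two lowest-weight nodes at each step:
combine Z(11), S(23) → 34
combine Q(33), 34 → 67
combine P(48), 67 → 115
combine Y(77), 115 → 192
Maximum depth reached is 4.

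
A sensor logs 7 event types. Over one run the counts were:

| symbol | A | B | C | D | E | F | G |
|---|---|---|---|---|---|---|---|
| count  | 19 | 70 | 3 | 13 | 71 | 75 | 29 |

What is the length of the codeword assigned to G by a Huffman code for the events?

Huffman merges, smallest pair first:
combine C(3), D(13) → 16
combine 16, A(19) → 35
combine G(29), 35 → 64
combine 64, B(70) → 134
combine E(71), F(75) → 146
combine 134, 146 → 280
G's leaf is at depth 3, giving a 3-bit codeword.

3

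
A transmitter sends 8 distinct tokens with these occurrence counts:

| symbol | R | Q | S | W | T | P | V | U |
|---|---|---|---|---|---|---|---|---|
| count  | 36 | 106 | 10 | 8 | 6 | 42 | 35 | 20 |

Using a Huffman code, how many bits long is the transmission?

Greedily combine the two least-frequent nodes:
combine T(6), W(8) → 14
combine S(10), 14 → 24
combine U(20), 24 → 44
combine V(35), R(36) → 71
combine P(42), 44 → 86
combine 71, 86 → 157
combine Q(106), 157 → 263
Each symbol's bit-cost is frequency × depth; summing gives 659 bits (equivalently 14 + 24 + 44 + 71 + 86 + 157 + 263).

659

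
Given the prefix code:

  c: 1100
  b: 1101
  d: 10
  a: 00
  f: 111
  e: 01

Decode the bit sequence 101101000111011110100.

dbaebfea

Read left to right; each codeword is recognised as soon as it completes (prefix code):
  10→d | 1101→b | 00→a | 01→e | 1101→b | 111→f | 01→e | 00→a
Decoded message: dbaebfea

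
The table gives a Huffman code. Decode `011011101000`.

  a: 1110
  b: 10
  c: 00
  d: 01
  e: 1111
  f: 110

dbabc

Read left to right; each codeword is recognised as soon as it completes (prefix code):
  01→d | 10→b | 1110→a | 10→b | 00→c
Decoded message: dbabc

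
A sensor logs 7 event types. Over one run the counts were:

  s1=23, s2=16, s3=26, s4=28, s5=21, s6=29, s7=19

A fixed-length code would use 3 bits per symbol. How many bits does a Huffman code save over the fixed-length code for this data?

Fixed-length: 3 bits × 162 symbols = 486 bits.
Huffman merges:
s2(16) + s7(19) → 35
s5(21) + s1(23) → 44
s3(26) + s4(28) → 54
s6(29) + 35 → 64
44 + 54 → 98
64 + 98 → 162
Huffman total = 35 + 44 + 54 + 64 + 98 + 162 = 457 bits.
Saving = 486 − 457 = 29 bits.

29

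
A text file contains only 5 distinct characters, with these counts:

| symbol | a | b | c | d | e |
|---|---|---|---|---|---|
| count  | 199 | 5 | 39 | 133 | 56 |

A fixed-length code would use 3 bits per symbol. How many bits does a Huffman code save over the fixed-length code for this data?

487

Fixed-length: 3 bits × 432 symbols = 1296 bits.
Huffman merges:
combine b(5), c(39) → 44
combine 44, e(56) → 100
combine 100, d(133) → 233
combine a(199), 233 → 432
Huffman total = 44 + 100 + 233 + 432 = 809 bits.
Saving = 1296 − 809 = 487 bits.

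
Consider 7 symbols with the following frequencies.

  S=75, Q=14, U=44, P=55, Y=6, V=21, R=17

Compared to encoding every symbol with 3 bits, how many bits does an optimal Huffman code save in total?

117

Fixed-length: 3 bits × 232 symbols = 696 bits.
Huffman merges:
combine Y(6), Q(14) → 20
combine R(17), 20 → 37
combine V(21), 37 → 58
combine U(44), P(55) → 99
combine 58, S(75) → 133
combine 99, 133 → 232
Huffman total = 20 + 37 + 58 + 99 + 133 + 232 = 579 bits.
Saving = 696 − 579 = 117 bits.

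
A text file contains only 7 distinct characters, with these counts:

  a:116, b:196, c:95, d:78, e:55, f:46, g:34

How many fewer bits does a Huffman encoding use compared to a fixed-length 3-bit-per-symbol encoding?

Fixed-length: 3 bits × 620 symbols = 1860 bits.
Huffman merges:
merge g(34) and f(46): 80
merge e(55) and d(78): 133
merge 80 and c(95): 175
merge a(116) and 133: 249
merge 175 and b(196): 371
merge 249 and 371: 620
Huffman total = 80 + 133 + 175 + 249 + 371 + 620 = 1628 bits.
Saving = 1860 − 1628 = 232 bits.

232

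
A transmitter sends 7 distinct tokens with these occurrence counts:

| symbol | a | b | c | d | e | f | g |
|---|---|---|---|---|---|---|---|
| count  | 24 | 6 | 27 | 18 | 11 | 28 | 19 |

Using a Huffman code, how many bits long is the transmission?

361

Greedily combine the two least-frequent nodes:
b(6) + e(11) → 17
17 + d(18) → 35
g(19) + a(24) → 43
c(27) + f(28) → 55
35 + 43 → 78
55 + 78 → 133
The encoded length is the sum of every internal node's weight: 17 + 35 + 43 + 55 + 78 + 133 = 361 bits.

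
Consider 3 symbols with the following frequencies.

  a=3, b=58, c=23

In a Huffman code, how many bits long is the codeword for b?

Repeatedly merge the two smallest:
merge a(3) and c(23): 26
merge 26 and b(58): 84
b sits one level below the root: a 1-bit codeword.

1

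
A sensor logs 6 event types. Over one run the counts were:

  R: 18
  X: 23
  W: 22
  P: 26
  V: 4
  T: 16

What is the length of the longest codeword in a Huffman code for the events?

Merge the two lowest-weight nodes at each step:
V(4) + T(16) → 20
R(18) + 20 → 38
W(22) + X(23) → 45
P(26) + 38 → 64
45 + 64 → 109
Maximum depth reached is 4.

4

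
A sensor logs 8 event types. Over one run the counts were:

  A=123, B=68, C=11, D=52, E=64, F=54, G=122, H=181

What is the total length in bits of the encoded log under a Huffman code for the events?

1901

Build the Huffman tree bottom-up:
C(11) + D(52) → 63
F(54) + 63 → 117
E(64) + B(68) → 132
117 + G(122) → 239
A(123) + 132 → 255
H(181) + 239 → 420
255 + 420 → 675
Total encoded bits = sum of merged weights = 63 + 117 + 132 + 239 + 255 + 420 + 675 = 1901.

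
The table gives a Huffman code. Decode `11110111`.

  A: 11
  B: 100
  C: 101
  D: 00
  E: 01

AAEA

Read left to right; each codeword is recognised as soon as it completes (prefix code):
  11→A | 11→A | 01→E | 11→A
Decoded message: AAEA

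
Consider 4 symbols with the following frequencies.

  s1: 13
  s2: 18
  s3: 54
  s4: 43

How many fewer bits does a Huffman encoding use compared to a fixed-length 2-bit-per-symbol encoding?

Fixed-length: 2 bits × 128 symbols = 256 bits.
Huffman merges:
merge s1(13) and s2(18): 31
merge 31 and s4(43): 74
merge s3(54) and 74: 128
Huffman total = 31 + 74 + 128 = 233 bits.
Saving = 256 − 233 = 23 bits.

23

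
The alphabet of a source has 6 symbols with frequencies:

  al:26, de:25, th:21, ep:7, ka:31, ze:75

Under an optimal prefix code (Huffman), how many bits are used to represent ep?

4

Repeatedly merge the two smallest:
combine ep(7), th(21) → 28
combine de(25), al(26) → 51
combine 28, ka(31) → 59
combine 51, 59 → 110
combine ze(75), 110 → 185
ep sits 4 levels below the root, so its codeword is 4 bits.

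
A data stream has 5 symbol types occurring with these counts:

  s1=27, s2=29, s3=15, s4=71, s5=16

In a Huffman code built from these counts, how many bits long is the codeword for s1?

3

Repeatedly merge the two smallest:
s3(15) + s5(16) → 31
s1(27) + s2(29) → 56
31 + 56 → 87
s4(71) + 87 → 158
s1's leaf is at depth 3, giving a 3-bit codeword.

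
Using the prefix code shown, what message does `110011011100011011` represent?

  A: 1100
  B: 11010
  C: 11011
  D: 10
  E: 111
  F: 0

ACDFFC

Read left to right; each codeword is recognised as soon as it completes (prefix code):
  1100→A | 11011→C | 10→D | 0→F | 0→F | 11011→C
Decoded message: ACDFFC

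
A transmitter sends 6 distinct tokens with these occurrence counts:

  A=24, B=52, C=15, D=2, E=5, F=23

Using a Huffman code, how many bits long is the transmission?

Greedily combine the two least-frequent nodes:
D(2) + E(5) → 7
7 + C(15) → 22
22 + F(23) → 45
A(24) + 45 → 69
B(52) + 69 → 121
The encoded length is the sum of every internal node's weight: 7 + 22 + 45 + 69 + 121 = 264 bits.

264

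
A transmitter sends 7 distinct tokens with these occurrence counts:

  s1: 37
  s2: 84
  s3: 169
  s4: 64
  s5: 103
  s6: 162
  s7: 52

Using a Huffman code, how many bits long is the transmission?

Build the Huffman tree bottom-up:
s1(37) + s7(52) → 89
s4(64) + s2(84) → 148
89 + s5(103) → 192
148 + s6(162) → 310
s3(169) + 192 → 361
310 + 361 → 671
Each symbol's bit-cost is frequency × depth; summing gives 1771 bits (equivalently 89 + 148 + 192 + 310 + 361 + 671).

1771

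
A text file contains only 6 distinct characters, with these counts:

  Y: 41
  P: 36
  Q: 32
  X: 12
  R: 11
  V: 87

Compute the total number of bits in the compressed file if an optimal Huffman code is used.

506

Greedily combine the two least-frequent nodes:
R(11) + X(12) → 23
23 + Q(32) → 55
P(36) + Y(41) → 77
55 + 77 → 132
V(87) + 132 → 219
Each symbol's bit-cost is frequency × depth; summing gives 506 bits (equivalently 23 + 55 + 77 + 132 + 219).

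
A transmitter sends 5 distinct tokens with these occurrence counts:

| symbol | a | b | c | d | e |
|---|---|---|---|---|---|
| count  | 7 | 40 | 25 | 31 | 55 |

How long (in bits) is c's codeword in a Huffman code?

3

Build the tree from the bottom:
combine a(7), c(25) → 32
combine d(31), 32 → 63
combine b(40), e(55) → 95
combine 63, 95 → 158
c sits 3 levels below the root, so its codeword is 3 bits.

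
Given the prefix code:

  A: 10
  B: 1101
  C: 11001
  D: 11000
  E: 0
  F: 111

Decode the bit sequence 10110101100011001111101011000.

ABEDCFAAD

Read left to right; each codeword is recognised as soon as it completes (prefix code):
  10→A | 1101→B | 0→E | 11000→D | 11001→C | 111→F | 10→A | 10→A | 11000→D
Decoded message: ABEDCFAAD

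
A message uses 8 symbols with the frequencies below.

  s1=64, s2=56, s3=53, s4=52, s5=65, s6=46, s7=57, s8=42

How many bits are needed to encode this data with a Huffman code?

1305

Build the Huffman tree bottom-up:
combine s8(42), s6(46) → 88
combine s4(52), s3(53) → 105
combine s2(56), s7(57) → 113
combine s1(64), s5(65) → 129
combine 88, 105 → 193
combine 113, 129 → 242
combine 193, 242 → 435
The encoded length is the sum of every internal node's weight: 88 + 105 + 113 + 129 + 193 + 242 + 435 = 1305 bits.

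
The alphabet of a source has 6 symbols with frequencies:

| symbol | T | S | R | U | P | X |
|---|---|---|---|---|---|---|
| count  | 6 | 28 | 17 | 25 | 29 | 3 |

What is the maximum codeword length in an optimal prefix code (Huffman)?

Merge the two lowest-weight nodes at each step:
merge X(3) and T(6): 9
merge 9 and R(17): 26
merge U(25) and 26: 51
merge S(28) and P(29): 57
merge 51 and 57: 108
Maximum depth reached is 4.

4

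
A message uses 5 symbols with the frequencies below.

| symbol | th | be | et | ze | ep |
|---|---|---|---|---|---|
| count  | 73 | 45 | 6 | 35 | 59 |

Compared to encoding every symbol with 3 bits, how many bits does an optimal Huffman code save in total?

177

Fixed-length: 3 bits × 218 symbols = 654 bits.
Huffman merges:
merge et(6) and ze(35): 41
merge 41 and be(45): 86
merge ep(59) and th(73): 132
merge 86 and 132: 218
Huffman total = 41 + 86 + 132 + 218 = 477 bits.
Saving = 654 − 477 = 177 bits.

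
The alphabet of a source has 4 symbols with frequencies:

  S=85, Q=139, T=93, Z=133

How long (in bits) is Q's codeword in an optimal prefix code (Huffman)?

Repeatedly merge the two smallest:
merge S(85) and T(93): 178
merge Z(133) and Q(139): 272
merge 178 and 272: 450
The subtree containing Q is merged 2 times, so code length = 2.

2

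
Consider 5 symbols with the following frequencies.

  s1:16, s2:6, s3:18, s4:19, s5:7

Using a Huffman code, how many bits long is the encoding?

145

Greedily combine the two least-frequent nodes:
combine s2(6), s5(7) → 13
combine 13, s1(16) → 29
combine s3(18), s4(19) → 37
combine 29, 37 → 66
Each symbol's bit-cost is frequency × depth; summing gives 145 bits (equivalently 13 + 29 + 37 + 66).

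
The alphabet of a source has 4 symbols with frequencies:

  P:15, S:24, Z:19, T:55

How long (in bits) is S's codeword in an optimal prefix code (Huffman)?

Repeatedly merge the two smallest:
combine P(15), Z(19) → 34
combine S(24), 34 → 58
combine T(55), 58 → 113
S sits 2 levels below the root, so its codeword is 2 bits.

2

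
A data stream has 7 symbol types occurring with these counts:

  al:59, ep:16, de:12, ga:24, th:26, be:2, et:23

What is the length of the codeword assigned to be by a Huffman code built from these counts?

5

Huffman merges, smallest pair first:
combine be(2), de(12) → 14
combine 14, ep(16) → 30
combine et(23), ga(24) → 47
combine th(26), 30 → 56
combine 47, 56 → 103
combine al(59), 103 → 162
The subtree containing be is merged 5 times, so code length = 5.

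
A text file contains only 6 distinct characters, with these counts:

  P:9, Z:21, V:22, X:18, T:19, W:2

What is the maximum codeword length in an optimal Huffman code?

4

Merge the two lowest-weight nodes at each step:
merge W(2) and P(9): 11
merge 11 and X(18): 29
merge T(19) and Z(21): 40
merge V(22) and 29: 51
merge 40 and 51: 91
Maximum depth reached is 4.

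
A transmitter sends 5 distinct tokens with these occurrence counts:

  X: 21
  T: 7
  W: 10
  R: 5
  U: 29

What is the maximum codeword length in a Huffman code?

Merge the two lowest-weight nodes at each step:
combine R(5), T(7) → 12
combine W(10), 12 → 22
combine X(21), 22 → 43
combine U(29), 43 → 72
The rarest symbols sit at the bottom; the longest codeword is 4 bits.

4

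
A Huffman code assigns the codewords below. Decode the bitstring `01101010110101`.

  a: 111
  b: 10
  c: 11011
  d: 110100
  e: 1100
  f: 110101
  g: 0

Read left to right; each codeword is recognised as soon as it completes (prefix code):
  0→g | 110101→f | 0→g | 110101→f
Decoded message: gfgf

gfgf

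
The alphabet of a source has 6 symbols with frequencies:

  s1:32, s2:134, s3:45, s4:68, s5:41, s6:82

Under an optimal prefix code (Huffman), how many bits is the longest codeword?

3

Merge the two lowest-weight nodes at each step:
s1(32) + s5(41) → 73
s3(45) + s4(68) → 113
73 + s6(82) → 155
113 + s2(134) → 247
155 + 247 → 402
The first pair merged (s1, s5) ends up deepest, at depth 3.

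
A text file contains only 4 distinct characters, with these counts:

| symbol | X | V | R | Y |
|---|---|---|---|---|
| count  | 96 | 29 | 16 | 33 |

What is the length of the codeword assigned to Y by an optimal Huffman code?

2

Huffman merges, smallest pair first:
merge R(16) and V(29): 45
merge Y(33) and 45: 78
merge 78 and X(96): 174
Y's leaf is at depth 2, giving a 2-bit codeword.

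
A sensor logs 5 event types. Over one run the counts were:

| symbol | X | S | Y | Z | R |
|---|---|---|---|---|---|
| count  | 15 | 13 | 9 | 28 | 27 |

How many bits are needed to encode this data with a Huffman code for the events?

Build the Huffman tree bottom-up:
combine Y(9), S(13) → 22
combine X(15), 22 → 37
combine R(27), Z(28) → 55
combine 37, 55 → 92
The encoded length is the sum of every internal node's weight: 22 + 37 + 55 + 92 = 206 bits.

206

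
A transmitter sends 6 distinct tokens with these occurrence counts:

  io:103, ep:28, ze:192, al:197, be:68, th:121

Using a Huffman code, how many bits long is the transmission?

1713

Greedily combine the two least-frequent nodes:
ep(28) + be(68) → 96
96 + io(103) → 199
th(121) + ze(192) → 313
al(197) + 199 → 396
313 + 396 → 709
The encoded length is the sum of every internal node's weight: 96 + 199 + 313 + 396 + 709 = 1713 bits.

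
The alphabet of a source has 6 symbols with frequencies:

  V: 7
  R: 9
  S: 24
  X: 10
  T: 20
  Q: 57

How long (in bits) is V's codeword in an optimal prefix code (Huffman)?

Huffman merges, smallest pair first:
merge V(7) and R(9): 16
merge X(10) and 16: 26
merge T(20) and S(24): 44
merge 26 and 44: 70
merge Q(57) and 70: 127
The subtree containing V is merged 4 times, so code length = 4.

4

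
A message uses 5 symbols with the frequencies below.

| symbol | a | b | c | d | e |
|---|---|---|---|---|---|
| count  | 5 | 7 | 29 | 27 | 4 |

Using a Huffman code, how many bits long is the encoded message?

140

Greedily combine the two least-frequent nodes:
combine e(4), a(5) → 9
combine b(7), 9 → 16
combine 16, d(27) → 43
combine c(29), 43 → 72
Each symbol's bit-cost is frequency × depth; summing gives 140 bits (equivalently 9 + 16 + 43 + 72).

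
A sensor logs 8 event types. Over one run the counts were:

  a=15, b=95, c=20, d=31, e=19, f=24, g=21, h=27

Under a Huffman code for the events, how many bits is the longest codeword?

Merge the two lowest-weight nodes at each step:
combine a(15), e(19) → 34
combine c(20), g(21) → 41
combine f(24), h(27) → 51
combine d(31), 34 → 65
combine 41, 51 → 92
combine 65, 92 → 157
combine b(95), 157 → 252
Maximum depth reached is 4.

4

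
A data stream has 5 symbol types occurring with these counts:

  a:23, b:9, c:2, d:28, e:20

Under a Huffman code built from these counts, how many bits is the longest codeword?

3

Merge the two lowest-weight nodes at each step:
merge c(2) and b(9): 11
merge 11 and e(20): 31
merge a(23) and d(28): 51
merge 31 and 51: 82
Maximum depth reached is 3.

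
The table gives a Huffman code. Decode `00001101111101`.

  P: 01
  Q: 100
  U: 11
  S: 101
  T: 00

TTUPUUP

Read left to right; each codeword is recognised as soon as it completes (prefix code):
  00→T | 00→T | 11→U | 01→P | 11→U | 11→U | 01→P
Decoded message: TTUPUUP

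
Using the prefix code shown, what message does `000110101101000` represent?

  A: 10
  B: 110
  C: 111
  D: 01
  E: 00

EDAABAE

Read left to right; each codeword is recognised as soon as it completes (prefix code):
  00→E | 01→D | 10→A | 10→A | 110→B | 10→A | 00→E
Decoded message: EDAABAE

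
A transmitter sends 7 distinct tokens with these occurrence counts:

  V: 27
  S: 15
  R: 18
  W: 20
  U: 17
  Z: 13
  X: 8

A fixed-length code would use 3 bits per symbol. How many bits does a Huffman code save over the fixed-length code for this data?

27

Fixed-length: 3 bits × 118 symbols = 354 bits.
Huffman merges:
merge X(8) and Z(13): 21
merge S(15) and U(17): 32
merge R(18) and W(20): 38
merge 21 and V(27): 48
merge 32 and 38: 70
merge 48 and 70: 118
Huffman total = 21 + 32 + 38 + 48 + 70 + 118 = 327 bits.
Saving = 354 − 327 = 27 bits.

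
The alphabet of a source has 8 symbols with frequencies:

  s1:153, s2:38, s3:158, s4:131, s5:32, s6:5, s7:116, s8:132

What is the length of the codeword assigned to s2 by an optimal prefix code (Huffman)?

4

Build the tree from the bottom:
s6(5) + s5(32) → 37
37 + s2(38) → 75
75 + s7(116) → 191
s4(131) + s8(132) → 263
s1(153) + s3(158) → 311
191 + 263 → 454
311 + 454 → 765
s2's leaf is at depth 4, giving a 4-bit codeword.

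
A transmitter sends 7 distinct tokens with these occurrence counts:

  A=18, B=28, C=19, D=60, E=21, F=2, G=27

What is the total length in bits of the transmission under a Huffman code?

457

Merge the two smallest weights repeatedly:
combine F(2), A(18) → 20
combine C(19), 20 → 39
combine E(21), G(27) → 48
combine B(28), 39 → 67
combine 48, D(60) → 108
combine 67, 108 → 175
Each symbol's bit-cost is frequency × depth; summing gives 457 bits (equivalently 20 + 39 + 48 + 67 + 108 + 175).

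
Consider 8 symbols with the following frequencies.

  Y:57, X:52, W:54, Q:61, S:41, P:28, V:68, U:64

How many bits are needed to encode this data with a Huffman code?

1275

Build the Huffman tree bottom-up:
merge P(28) and S(41): 69
merge X(52) and W(54): 106
merge Y(57) and Q(61): 118
merge U(64) and V(68): 132
merge 69 and 106: 175
merge 118 and 132: 250
merge 175 and 250: 425
Each symbol's bit-cost is frequency × depth; summing gives 1275 bits (equivalently 69 + 106 + 118 + 132 + 175 + 250 + 425).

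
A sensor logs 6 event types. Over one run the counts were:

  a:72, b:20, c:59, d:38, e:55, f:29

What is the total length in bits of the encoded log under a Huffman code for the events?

Merge the two smallest weights repeatedly:
combine b(20), f(29) → 49
combine d(38), 49 → 87
combine e(55), c(59) → 114
combine a(72), 87 → 159
combine 114, 159 → 273
Each symbol's bit-cost is frequency × depth; summing gives 682 bits (equivalently 49 + 87 + 114 + 159 + 273).

682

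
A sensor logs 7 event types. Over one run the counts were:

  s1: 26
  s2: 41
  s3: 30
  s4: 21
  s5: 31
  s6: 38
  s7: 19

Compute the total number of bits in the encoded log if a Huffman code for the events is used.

Greedily combine the two least-frequent nodes:
combine s7(19), s4(21) → 40
combine s1(26), s3(30) → 56
combine s5(31), s6(38) → 69
combine 40, s2(41) → 81
combine 56, 69 → 125
combine 81, 125 → 206
The encoded length is the sum of every internal node's weight: 40 + 56 + 69 + 81 + 125 + 206 = 577 bits.

577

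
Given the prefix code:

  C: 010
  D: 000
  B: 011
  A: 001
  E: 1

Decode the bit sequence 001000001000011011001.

ADADBBA

Read left to right; each codeword is recognised as soon as it completes (prefix code):
  001→A | 000→D | 001→A | 000→D | 011→B | 011→B | 001→A
Decoded message: ADADBBA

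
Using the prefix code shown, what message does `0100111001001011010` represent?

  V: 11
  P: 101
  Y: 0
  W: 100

Read left to right; each codeword is recognised as soon as it completes (prefix code):
  0→Y | 100→W | 11→V | 100→W | 100→W | 101→P | 101→P | 0→Y
Decoded message: YWVWWPPY

YWVWWPPY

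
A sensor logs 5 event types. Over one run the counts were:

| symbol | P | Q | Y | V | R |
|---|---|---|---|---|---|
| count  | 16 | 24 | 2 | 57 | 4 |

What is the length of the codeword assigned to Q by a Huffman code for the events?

2

Huffman merges, smallest pair first:
combine Y(2), R(4) → 6
combine 6, P(16) → 22
combine 22, Q(24) → 46
combine 46, V(57) → 103
The subtree containing Q is merged 2 times, so code length = 2.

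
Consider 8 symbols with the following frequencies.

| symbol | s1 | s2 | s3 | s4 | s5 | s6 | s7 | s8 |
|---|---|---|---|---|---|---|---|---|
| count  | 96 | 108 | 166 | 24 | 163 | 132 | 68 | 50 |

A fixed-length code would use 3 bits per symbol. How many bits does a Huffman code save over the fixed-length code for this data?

Fixed-length: 3 bits × 807 symbols = 2421 bits.
Huffman merges:
s4(24) + s8(50) → 74
s7(68) + 74 → 142
s1(96) + s2(108) → 204
s6(132) + 142 → 274
s5(163) + s3(166) → 329
204 + 274 → 478
329 + 478 → 807
Huffman total = 74 + 142 + 204 + 274 + 329 + 478 + 807 = 2308 bits.
Saving = 2421 − 2308 = 113 bits.

113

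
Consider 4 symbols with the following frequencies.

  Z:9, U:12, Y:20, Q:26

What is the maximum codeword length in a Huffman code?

Merge the two lowest-weight nodes at each step:
merge Z(9) and U(12): 21
merge Y(20) and 21: 41
merge Q(26) and 41: 67
The rarest symbols sit at the bottom; the longest codeword is 3 bits.

3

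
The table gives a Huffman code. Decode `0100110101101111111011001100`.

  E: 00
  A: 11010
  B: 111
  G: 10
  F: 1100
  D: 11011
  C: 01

Read left to right; each codeword is recognised as soon as it completes (prefix code):
  01→C | 00→E | 11010→A | 11011→D | 111→B | 11011→D | 00→E | 1100→F
Decoded message: CEADBDEF

CEADBDEF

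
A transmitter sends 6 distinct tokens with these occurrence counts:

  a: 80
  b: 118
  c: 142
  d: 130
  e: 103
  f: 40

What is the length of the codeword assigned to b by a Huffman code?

3

Repeatedly merge the two smallest:
f(40) + a(80) → 120
e(103) + b(118) → 221
120 + d(130) → 250
c(142) + 221 → 363
250 + 363 → 613
The subtree containing b is merged 3 times, so code length = 3.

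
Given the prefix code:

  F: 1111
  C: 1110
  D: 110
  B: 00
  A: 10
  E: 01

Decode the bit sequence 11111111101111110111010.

Read left to right; each codeword is recognised as soon as it completes (prefix code):
  1111→F | 1111→F | 10→A | 1111→F | 110→D | 1110→C | 10→A
Decoded message: FFAFDCA

FFAFDCA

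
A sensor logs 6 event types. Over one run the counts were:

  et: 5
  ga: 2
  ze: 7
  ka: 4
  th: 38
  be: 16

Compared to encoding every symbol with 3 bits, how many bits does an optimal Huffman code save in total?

Fixed-length: 3 bits × 72 symbols = 216 bits.
Huffman merges:
combine ga(2), ka(4) → 6
combine et(5), 6 → 11
combine ze(7), 11 → 18
combine be(16), 18 → 34
combine 34, th(38) → 72
Huffman total = 6 + 11 + 18 + 34 + 72 = 141 bits.
Saving = 216 − 141 = 75 bits.

75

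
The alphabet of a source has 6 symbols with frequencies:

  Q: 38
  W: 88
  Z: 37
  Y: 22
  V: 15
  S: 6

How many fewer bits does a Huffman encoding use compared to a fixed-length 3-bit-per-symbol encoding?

155

Fixed-length: 3 bits × 206 symbols = 618 bits.
Huffman merges:
merge S(6) and V(15): 21
merge 21 and Y(22): 43
merge Z(37) and Q(38): 75
merge 43 and 75: 118
merge W(88) and 118: 206
Huffman total = 21 + 43 + 75 + 118 + 206 = 463 bits.
Saving = 618 − 463 = 155 bits.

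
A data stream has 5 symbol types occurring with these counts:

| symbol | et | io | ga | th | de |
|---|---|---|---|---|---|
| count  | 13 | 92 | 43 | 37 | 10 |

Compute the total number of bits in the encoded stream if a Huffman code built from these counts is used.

Build the Huffman tree bottom-up:
de(10) + et(13) → 23
23 + th(37) → 60
ga(43) + 60 → 103
io(92) + 103 → 195
Each symbol's bit-cost is frequency × depth; summing gives 381 bits (equivalently 23 + 60 + 103 + 195).

381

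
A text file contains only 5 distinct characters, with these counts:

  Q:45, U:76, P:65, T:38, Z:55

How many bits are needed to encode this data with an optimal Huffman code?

641

Merge the two smallest weights repeatedly:
merge T(38) and Q(45): 83
merge Z(55) and P(65): 120
merge U(76) and 83: 159
merge 120 and 159: 279
Each symbol's bit-cost is frequency × depth; summing gives 641 bits (equivalently 83 + 120 + 159 + 279).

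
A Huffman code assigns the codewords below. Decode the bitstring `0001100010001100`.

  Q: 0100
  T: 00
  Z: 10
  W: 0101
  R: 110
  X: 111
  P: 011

Read left to right; each codeword is recognised as soon as it completes (prefix code):
  00→T | 011→P | 00→T | 0100→Q | 011→P | 00→T
Decoded message: TPTQPT

TPTQPT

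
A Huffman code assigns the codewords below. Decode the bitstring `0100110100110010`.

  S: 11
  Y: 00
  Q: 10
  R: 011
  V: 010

VRVRYQ

Read left to right; each codeword is recognised as soon as it completes (prefix code):
  010→V | 011→R | 010→V | 011→R | 00→Y | 10→Q
Decoded message: VRVRYQ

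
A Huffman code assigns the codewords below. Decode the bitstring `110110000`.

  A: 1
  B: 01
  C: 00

AABACC

Read left to right; each codeword is recognised as soon as it completes (prefix code):
  1→A | 1→A | 01→B | 1→A | 00→C | 00→C
Decoded message: AABACC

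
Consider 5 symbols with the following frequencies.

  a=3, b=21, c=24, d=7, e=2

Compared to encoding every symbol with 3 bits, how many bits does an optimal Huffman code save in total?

Fixed-length: 3 bits × 57 symbols = 171 bits.
Huffman merges:
e(2) + a(3) → 5
5 + d(7) → 12
12 + b(21) → 33
c(24) + 33 → 57
Huffman total = 5 + 12 + 33 + 57 = 107 bits.
Saving = 171 − 107 = 64 bits.

64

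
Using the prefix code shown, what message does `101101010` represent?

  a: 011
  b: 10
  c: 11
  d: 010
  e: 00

Read left to right; each codeword is recognised as soon as it completes (prefix code):
  10→b | 11→c | 010→d | 10→b
Decoded message: bcdb

bcdb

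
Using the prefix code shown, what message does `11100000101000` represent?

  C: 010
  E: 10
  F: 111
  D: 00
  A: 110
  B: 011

FDDCED

Read left to right; each codeword is recognised as soon as it completes (prefix code):
  111→F | 00→D | 00→D | 010→C | 10→E | 00→D
Decoded message: FDDCED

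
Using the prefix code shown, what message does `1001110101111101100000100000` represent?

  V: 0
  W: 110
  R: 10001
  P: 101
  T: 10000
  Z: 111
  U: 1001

Read left to right; each codeword is recognised as soon as it completes (prefix code):
  1001→U | 110→W | 101→P | 111→Z | 101→P | 10000→T | 0→V | 10000→T | 0→V
Decoded message: UWPZPTVTV

UWPZPTVTV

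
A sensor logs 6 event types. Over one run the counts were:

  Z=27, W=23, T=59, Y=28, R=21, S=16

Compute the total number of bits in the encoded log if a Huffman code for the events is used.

Build the Huffman tree bottom-up:
merge S(16) and R(21): 37
merge W(23) and Z(27): 50
merge Y(28) and 37: 65
merge 50 and T(59): 109
merge 65 and 109: 174
Each symbol's bit-cost is frequency × depth; summing gives 435 bits (equivalently 37 + 50 + 65 + 109 + 174).

435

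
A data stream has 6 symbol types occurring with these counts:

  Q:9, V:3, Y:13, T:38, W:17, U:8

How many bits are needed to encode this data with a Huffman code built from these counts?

Build the Huffman tree bottom-up:
combine V(3), U(8) → 11
combine Q(9), 11 → 20
combine Y(13), W(17) → 30
combine 20, 30 → 50
combine T(38), 50 → 88
The encoded length is the sum of every internal node's weight: 11 + 20 + 30 + 50 + 88 = 199 bits.

199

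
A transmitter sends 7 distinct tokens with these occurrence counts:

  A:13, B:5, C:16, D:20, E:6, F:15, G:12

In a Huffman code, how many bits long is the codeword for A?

Repeatedly merge the two smallest:
combine B(5), E(6) → 11
combine 11, G(12) → 23
combine A(13), F(15) → 28
combine C(16), D(20) → 36
combine 23, 28 → 51
combine 36, 51 → 87
The subtree containing A is merged 3 times, so code length = 3.

3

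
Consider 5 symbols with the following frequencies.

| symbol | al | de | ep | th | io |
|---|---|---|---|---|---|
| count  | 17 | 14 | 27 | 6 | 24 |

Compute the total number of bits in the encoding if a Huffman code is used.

Merge the two smallest weights repeatedly:
merge th(6) and de(14): 20
merge al(17) and 20: 37
merge io(24) and ep(27): 51
merge 37 and 51: 88
Total encoded bits = sum of merged weights = 20 + 37 + 51 + 88 = 196.

196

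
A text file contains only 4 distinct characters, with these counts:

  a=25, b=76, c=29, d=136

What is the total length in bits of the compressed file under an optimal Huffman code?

450

Build the Huffman tree bottom-up:
merge a(25) and c(29): 54
merge 54 and b(76): 130
merge 130 and d(136): 266
Total encoded bits = sum of merged weights = 54 + 130 + 266 = 450.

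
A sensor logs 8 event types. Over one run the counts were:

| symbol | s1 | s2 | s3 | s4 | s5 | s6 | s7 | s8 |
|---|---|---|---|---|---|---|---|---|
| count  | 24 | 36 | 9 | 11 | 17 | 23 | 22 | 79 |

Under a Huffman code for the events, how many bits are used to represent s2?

3

Repeatedly merge the two smallest:
merge s3(9) and s4(11): 20
merge s5(17) and 20: 37
merge s7(22) and s6(23): 45
merge s1(24) and s2(36): 60
merge 37 and 45: 82
merge 60 and s8(79): 139
merge 82 and 139: 221
s2's leaf is at depth 3, giving a 3-bit codeword.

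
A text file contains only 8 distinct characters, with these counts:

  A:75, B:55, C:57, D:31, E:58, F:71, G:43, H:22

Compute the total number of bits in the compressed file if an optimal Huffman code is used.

Build the Huffman tree bottom-up:
merge H(22) and D(31): 53
merge G(43) and 53: 96
merge B(55) and C(57): 112
merge E(58) and F(71): 129
merge A(75) and 96: 171
merge 112 and 129: 241
merge 171 and 241: 412
Total encoded bits = sum of merged weights = 53 + 96 + 112 + 129 + 171 + 241 + 412 = 1214.

1214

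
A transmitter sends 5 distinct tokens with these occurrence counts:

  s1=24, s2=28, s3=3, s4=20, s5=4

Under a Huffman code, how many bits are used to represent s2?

1

Repeatedly merge the two smallest:
s3(3) + s5(4) → 7
7 + s4(20) → 27
s1(24) + 27 → 51
s2(28) + 51 → 79
s2 sits one level below the root: a 1-bit codeword.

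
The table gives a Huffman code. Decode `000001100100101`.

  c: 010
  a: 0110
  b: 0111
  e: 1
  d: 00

ddacce

Read left to right; each codeword is recognised as soon as it completes (prefix code):
  00→d | 00→d | 0110→a | 010→c | 010→c | 1→e
Decoded message: ddacce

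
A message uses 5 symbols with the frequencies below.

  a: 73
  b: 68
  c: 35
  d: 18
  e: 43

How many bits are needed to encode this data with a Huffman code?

527

Build the Huffman tree bottom-up:
d(18) + c(35) → 53
e(43) + 53 → 96
b(68) + a(73) → 141
96 + 141 → 237
The encoded length is the sum of every internal node's weight: 53 + 96 + 141 + 237 = 527 bits.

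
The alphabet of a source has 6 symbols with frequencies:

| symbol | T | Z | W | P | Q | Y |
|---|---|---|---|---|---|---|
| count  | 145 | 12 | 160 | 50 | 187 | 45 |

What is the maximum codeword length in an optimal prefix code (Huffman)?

Merge the two lowest-weight nodes at each step:
Z(12) + Y(45) → 57
P(50) + 57 → 107
107 + T(145) → 252
W(160) + Q(187) → 347
252 + 347 → 599
Maximum depth reached is 4.

4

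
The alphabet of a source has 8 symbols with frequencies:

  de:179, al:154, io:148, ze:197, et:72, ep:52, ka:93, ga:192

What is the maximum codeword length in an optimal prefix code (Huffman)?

4

Merge the two lowest-weight nodes at each step:
merge ep(52) and et(72): 124
merge ka(93) and 124: 217
merge io(148) and al(154): 302
merge de(179) and ga(192): 371
merge ze(197) and 217: 414
merge 302 and 371: 673
merge 414 and 673: 1087
The first pair merged (ep, et) ends up deepest, at depth 4.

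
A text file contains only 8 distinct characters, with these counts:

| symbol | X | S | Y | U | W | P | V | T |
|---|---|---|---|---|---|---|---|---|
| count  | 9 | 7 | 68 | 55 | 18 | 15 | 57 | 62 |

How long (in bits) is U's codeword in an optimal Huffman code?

3

Repeatedly merge the two smallest:
merge S(7) and X(9): 16
merge P(15) and 16: 31
merge W(18) and 31: 49
merge 49 and U(55): 104
merge V(57) and T(62): 119
merge Y(68) and 104: 172
merge 119 and 172: 291
U's leaf is at depth 3, giving a 3-bit codeword.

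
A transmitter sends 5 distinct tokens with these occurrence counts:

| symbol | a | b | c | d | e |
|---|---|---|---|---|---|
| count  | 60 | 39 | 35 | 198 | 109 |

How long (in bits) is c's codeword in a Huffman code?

Repeatedly merge the two smallest:
merge c(35) and b(39): 74
merge a(60) and 74: 134
merge e(109) and 134: 243
merge d(198) and 243: 441
c sits 4 levels below the root, so its codeword is 4 bits.

4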